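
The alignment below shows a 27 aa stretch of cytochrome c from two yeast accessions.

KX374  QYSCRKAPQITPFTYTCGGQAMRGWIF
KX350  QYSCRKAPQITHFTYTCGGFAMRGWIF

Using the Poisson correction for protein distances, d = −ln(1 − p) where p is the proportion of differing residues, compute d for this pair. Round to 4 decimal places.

0.0770

Mismatches occur at site 12 (P→H), site 20 (Q→F).
p = 2/27 = 0.074074.
d = −ln(1 − 0.074074) = −ln(0.925926) = 0.0770.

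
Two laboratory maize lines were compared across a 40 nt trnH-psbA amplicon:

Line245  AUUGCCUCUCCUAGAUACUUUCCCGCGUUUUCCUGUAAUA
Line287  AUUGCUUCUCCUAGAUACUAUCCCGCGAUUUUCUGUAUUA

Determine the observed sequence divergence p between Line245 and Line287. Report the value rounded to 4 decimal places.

0.1250

Mismatches occur at site 6 (C→U), site 20 (U→A), site 28 (U→A), site 32 (C→U), site 38 (A→U).
There are 5 differences over 40 sites, so p = 5/40 = 0.1250.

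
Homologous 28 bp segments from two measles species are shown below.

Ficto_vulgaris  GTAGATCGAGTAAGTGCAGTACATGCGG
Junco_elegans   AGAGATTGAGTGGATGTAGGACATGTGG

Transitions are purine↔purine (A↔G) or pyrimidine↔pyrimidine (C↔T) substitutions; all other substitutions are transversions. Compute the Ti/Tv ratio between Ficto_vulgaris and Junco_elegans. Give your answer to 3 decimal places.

3.500

The sequences differ at positions 1 (G/A, transition), 2 (T/G, transversion), 7 (C/T, transition), 12 (A/G, transition), 13 (A/G, transition), 14 (G/A, transition), 17 (C/T, transition), 20 (T/G, transversion), 26 (C/T, transition).
Of the 9 differences, 7 transitions and 2 transversions, so Ti/Tv = 7/2 = 3.500.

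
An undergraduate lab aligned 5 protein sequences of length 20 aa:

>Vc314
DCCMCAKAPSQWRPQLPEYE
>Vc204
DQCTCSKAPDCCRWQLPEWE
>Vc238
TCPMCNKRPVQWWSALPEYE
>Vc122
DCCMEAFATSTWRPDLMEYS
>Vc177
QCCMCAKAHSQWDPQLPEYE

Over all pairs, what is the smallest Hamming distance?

Pairwise Hamming distances:
  Vc314 vs Vc204: 8
  Vc314 vs Vc238: 8
  Vc314 vs Vc122: 7
  Vc314 vs Vc177: 3
  Vc204 vs Vc238: 13
  Vc204 vs Vc122: 14
  Vc204 vs Vc177: 11
  Vc238 vs Vc122: 14
  Vc238 vs Vc177: 9
  Vc122 vs Vc177: 9
The smallest is 3, between Vc314 and Vc177.

3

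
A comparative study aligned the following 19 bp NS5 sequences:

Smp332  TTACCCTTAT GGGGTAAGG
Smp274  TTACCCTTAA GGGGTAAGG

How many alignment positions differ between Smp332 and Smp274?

Differing sites — 10:T/A.
That gives 1 mismatch out of 19 aligned sites, so the Hamming distance is 1.

1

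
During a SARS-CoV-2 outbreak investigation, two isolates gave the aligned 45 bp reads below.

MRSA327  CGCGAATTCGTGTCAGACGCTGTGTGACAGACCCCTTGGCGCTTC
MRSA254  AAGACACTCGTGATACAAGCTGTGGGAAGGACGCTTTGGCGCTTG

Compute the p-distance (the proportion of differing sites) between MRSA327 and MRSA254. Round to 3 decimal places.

0.356

Mismatches occur at site 1 (C↔A), site 2 (G↔A), site 3 (C↔G), site 4 (G↔A), site 5 (A↔C), site 7 (T↔C), site 13 (T↔A), site 14 (C↔T), site 16 (G↔C), site 18 (C↔A), site 25 (T↔G), site 28 (C↔A), site 29 (A↔G), site 33 (C↔G), site 35 (C↔T), site 45 (C↔G).
There are 16 differences over 45 sites, so p = 16/45 = 0.356.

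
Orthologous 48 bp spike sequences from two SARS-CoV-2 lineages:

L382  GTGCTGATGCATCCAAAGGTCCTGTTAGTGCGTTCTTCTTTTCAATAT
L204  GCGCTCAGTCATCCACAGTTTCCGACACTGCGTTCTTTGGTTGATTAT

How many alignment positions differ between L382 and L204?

16

Mismatches occur at site 2 (T↔C), site 6 (G↔C), site 8 (T↔G), site 9 (G↔T), site 16 (A↔C), site 19 (G↔T), site 21 (C↔T), site 23 (T↔C), site 25 (T↔A), site 26 (T↔C), site 28 (G↔C), site 38 (C↔T), site 39 (T↔G), site 40 (T↔G), site 43 (C↔G), site 45 (A↔T).
That gives 16 mismatches out of 48 aligned sites, so the Hamming distance is 16.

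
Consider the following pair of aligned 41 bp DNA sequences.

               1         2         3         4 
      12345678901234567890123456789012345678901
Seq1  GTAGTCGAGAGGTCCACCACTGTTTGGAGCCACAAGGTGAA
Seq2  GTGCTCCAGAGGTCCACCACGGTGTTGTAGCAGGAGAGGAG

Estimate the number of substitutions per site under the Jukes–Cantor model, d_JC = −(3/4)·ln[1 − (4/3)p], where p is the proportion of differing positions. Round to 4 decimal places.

The sequences differ at positions 3 (A/G), 4 (G/C), 7 (G/C), 21 (T/G), 24 (T/G), 26 (G/T), 28 (A/T), 29 (G/A), 30 (C/G), 33 (C/G), 34 (A/G), 37 (G/A), 38 (T/G), 41 (A/G).
p = 14/41 = 0.341463.
d = −0.75 · ln(1 − (4/3)·0.341463) = −0.75 · ln(0.544716) = −0.75 · (-0.607491) = 0.4556.

0.4556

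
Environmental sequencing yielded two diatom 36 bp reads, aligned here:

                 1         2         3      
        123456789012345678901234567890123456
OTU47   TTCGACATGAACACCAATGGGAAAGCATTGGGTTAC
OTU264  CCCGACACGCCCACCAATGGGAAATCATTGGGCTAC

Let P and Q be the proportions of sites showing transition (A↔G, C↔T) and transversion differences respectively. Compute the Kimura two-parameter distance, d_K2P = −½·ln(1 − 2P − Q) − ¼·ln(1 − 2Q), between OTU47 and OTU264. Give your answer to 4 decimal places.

Mismatches occur at site 1 (T/C, transition), site 2 (T/C, transition), site 8 (T/C, transition), site 10 (A/C, transversion), site 11 (A/C, transversion), site 25 (G/T, transversion), site 33 (T/C, transition).
Of the 7 differences, 4 transitions and 3 transversions over 36 sites: P = 4/36 = 0.111111, Q = 3/36 = 0.083333.
d = −0.5·ln(0.694445) − 0.25·ln(0.833334) = −0.5·(-0.364642) − 0.25·(-0.182321) = 0.2279.

0.2279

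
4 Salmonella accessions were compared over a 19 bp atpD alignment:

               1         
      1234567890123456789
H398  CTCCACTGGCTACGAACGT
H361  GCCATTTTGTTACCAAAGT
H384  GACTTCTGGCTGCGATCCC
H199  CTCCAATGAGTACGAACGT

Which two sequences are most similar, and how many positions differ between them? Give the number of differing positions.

3

Pairwise Hamming distances:
  H398 vs H361: 9
  H398 vs H384: 8
  H398 vs H199: 3
  H361 vs H384: 11
  H361 vs H199: 10
  H384 vs H199: 11
The smallest is 3, between H398 and H199.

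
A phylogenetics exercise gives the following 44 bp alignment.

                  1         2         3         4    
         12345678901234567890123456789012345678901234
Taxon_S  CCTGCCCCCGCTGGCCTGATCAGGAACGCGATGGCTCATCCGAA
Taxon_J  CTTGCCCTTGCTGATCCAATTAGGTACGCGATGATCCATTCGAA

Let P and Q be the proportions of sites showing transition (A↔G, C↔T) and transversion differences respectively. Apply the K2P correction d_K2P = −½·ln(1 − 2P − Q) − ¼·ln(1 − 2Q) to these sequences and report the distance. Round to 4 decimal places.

0.4315

Mismatches occur at site 2 (C↔T, transition), site 8 (C↔T, transition), site 9 (C↔T, transition), site 14 (G↔A, transition), site 15 (C↔T, transition), site 17 (T↔C, transition), site 18 (G↔A, transition), site 21 (C↔T, transition), site 25 (A↔T, transversion), site 34 (G↔A, transition), site 35 (C↔T, transition), site 36 (T↔C, transition), site 40 (C↔T, transition).
Of the 13 differences, 12 transitions and 1 transversion over 44 sites: P = 12/44 = 0.272727, Q = 1/44 = 0.022727.
d = −0.5·ln(0.431819) − 0.25·ln(0.954546) = −0.5·(-0.839749) − 0.25·(-0.046519) = 0.4315.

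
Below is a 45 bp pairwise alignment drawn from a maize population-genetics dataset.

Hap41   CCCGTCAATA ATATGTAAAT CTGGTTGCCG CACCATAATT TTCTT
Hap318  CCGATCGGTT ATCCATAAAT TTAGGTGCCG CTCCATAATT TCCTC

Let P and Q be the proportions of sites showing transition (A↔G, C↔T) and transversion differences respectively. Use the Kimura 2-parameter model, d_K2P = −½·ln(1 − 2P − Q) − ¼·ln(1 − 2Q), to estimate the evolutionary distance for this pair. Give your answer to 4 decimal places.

Mismatches occur at site 3 (C↔G, transversion), site 4 (G↔A, transition), site 7 (A↔G, transition), site 8 (A↔G, transition), site 10 (A↔T, transversion), site 13 (A↔C, transversion), site 14 (T↔C, transition), site 15 (G↔A, transition), site 21 (C↔T, transition), site 23 (G↔A, transition), site 25 (T↔G, transversion), site 32 (A↔T, transversion), site 42 (T↔C, transition), site 45 (T↔C, transition).
Of the 14 differences, 9 transitions and 5 transversions over 45 sites: P = 9/45 = 0.200000, Q = 5/45 = 0.111111.
d = −0.5·ln(0.488889) − 0.25·ln(0.777778) = −0.5·(-0.715620) − 0.25·(-0.251314) = 0.4206.

0.4206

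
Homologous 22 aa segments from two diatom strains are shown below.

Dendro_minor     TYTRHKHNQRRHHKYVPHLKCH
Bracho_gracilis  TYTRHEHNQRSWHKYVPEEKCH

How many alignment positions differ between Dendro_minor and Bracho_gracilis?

Mismatches occur at site 6 (K→E), site 11 (R→S), site 12 (H→W), site 18 (H→E), site 19 (L→E).
That gives 5 mismatches out of 22 aligned sites, so the Hamming distance is 5.

5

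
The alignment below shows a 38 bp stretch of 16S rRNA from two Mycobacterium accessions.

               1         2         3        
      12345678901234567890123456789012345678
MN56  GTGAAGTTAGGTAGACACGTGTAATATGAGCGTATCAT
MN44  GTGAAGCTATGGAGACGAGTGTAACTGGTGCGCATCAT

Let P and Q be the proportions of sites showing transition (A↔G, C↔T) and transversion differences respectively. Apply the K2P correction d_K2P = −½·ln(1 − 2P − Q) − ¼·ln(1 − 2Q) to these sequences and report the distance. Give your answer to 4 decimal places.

0.3246

Mismatches occur at site 7 (T/C, transition), site 10 (G/T, transversion), site 12 (T/G, transversion), site 17 (A/G, transition), site 18 (C/A, transversion), site 25 (T/C, transition), site 26 (A/T, transversion), site 27 (T/G, transversion), site 29 (A/T, transversion), site 33 (T/C, transition).
Of the 10 differences, 4 transitions and 6 transversions over 38 sites: P = 4/38 = 0.105263, Q = 6/38 = 0.157895.
d = −0.5·ln(0.631579) − 0.25·ln(0.684210) = −0.5·(-0.459532) − 0.25·(-0.379490) = 0.3246.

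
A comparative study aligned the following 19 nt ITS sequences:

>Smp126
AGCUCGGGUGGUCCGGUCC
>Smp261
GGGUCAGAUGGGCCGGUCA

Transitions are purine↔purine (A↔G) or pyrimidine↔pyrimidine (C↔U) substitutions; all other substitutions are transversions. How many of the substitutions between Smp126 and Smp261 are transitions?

3

Mismatches occur at site 1 (A↔G, transition), site 3 (C↔G, transversion), site 6 (G↔A, transition), site 8 (G↔A, transition), site 12 (U↔G, transversion), site 19 (C↔A, transversion).
Of the 6 differences, 3 transitions and 3 transversions, so the answer is 3.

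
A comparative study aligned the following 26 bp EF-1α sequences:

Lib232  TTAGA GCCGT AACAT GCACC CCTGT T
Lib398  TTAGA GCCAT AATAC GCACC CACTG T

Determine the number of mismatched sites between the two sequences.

7

The sequences differ at positions 9 (G/A), 13 (C/T), 15 (T/C), 22 (C/A), 23 (T/C), 24 (G/T), 25 (T/G).
That gives 7 mismatches out of 26 aligned sites, so the Hamming distance is 7.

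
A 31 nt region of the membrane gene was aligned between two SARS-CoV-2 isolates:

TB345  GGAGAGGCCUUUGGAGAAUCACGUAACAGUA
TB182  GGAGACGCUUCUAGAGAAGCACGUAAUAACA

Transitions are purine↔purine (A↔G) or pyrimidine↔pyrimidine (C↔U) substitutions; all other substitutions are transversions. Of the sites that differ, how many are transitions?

Differing sites — 6:G/C (Tv); 9:C/U (Ti); 11:U/C (Ti); 13:G/A (Ti); 19:U/G (Tv); 27:C/U (Ti); 29:G/A (Ti); 30:U/C (Ti).
Of the 8 differences, 6 transitions and 2 transversions, so the answer is 6.

6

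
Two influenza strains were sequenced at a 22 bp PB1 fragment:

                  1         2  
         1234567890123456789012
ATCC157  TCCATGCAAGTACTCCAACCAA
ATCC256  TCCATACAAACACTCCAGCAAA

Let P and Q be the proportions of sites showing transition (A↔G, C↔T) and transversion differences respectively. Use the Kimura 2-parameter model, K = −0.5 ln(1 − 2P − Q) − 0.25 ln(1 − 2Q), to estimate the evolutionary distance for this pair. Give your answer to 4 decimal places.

0.2869

Mismatches occur at site 6 (G/A, transition), site 10 (G/A, transition), site 11 (T/C, transition), site 18 (A/G, transition), site 20 (C/A, transversion).
Of the 5 differences, 4 transitions and 1 transversion over 22 sites: P = 4/22 = 0.181818, Q = 1/22 = 0.045455.
d = −0.5·ln(0.590909) − 0.25·ln(0.909090) = −0.5·(-0.526093) − 0.25·(-0.095311) = 0.2869.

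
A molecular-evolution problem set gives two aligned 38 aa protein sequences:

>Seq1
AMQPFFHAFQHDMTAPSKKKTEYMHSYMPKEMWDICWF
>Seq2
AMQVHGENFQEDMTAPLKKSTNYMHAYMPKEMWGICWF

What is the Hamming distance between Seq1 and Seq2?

Mismatches occur at site 4 (P→V), site 5 (F→H), site 6 (F→G), site 7 (H→E), site 8 (A→N), site 11 (H→E), site 17 (S→L), site 20 (K→S), site 22 (E→N), site 26 (S→A), site 34 (D→G).
That gives 11 mismatches out of 38 aligned sites, so the Hamming distance is 11.

11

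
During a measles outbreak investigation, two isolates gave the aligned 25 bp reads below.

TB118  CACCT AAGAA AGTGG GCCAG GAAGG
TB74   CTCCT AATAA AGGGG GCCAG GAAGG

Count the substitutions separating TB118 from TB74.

3

Mismatches occur at site 2 (A→T), site 8 (G→T), site 13 (T→G).
That gives 3 mismatches out of 25 aligned sites, so the Hamming distance is 3.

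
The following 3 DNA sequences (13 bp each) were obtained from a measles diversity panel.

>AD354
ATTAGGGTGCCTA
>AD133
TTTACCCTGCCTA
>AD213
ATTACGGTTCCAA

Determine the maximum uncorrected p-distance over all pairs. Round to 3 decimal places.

Pairwise Hamming distances:
  AD354 vs AD133: 4
  AD354 vs AD213: 3
  AD133 vs AD213: 5
The largest is 5 mismatches, between AD133 and AD213; p = 5/13 = 0.385.

0.385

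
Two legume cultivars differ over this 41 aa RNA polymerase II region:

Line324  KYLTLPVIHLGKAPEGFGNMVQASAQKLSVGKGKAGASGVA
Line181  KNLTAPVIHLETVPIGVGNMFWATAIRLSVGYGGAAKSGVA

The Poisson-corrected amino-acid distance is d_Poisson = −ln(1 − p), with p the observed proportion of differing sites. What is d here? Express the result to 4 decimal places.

The sequences differ at positions 2 (Y/N), 5 (L/A), 11 (G/E), 12 (K/T), 13 (A/V), 15 (E/I), 17 (F/V), 21 (V/F), 22 (Q/W), 24 (S/T), 26 (Q/I), 27 (K/R), 32 (K/Y), 34 (K/G), 36 (G/A), 37 (A/K).
p = 16/41 = 0.390244.
d = −ln(1 − 0.390244) = −ln(0.609756) = 0.4947.

0.4947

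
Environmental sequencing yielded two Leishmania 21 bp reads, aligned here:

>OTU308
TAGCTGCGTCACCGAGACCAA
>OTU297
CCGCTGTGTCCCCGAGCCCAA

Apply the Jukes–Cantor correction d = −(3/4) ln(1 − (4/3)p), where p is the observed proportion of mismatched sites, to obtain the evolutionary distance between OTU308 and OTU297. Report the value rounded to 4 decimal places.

Mismatches occur at site 1 (T↔C), site 2 (A↔C), site 7 (C↔T), site 11 (A↔C), site 17 (A↔C).
p = 5/21 = 0.238095.
d = −0.75 · ln(1 − (4/3)·0.238095) = −0.75 · ln(0.682540) = −0.75 · (-0.381934) = 0.2865.

0.2865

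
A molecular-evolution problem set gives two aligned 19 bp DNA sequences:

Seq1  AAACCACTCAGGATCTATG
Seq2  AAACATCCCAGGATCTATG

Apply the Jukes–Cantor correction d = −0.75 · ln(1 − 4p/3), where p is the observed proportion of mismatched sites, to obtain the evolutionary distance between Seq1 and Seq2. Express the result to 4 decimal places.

The sequences differ at positions 5 (C/A), 6 (A/T), 8 (T/C).
p = 3/19 = 0.157895.
d = −0.75 · ln(1 − (4/3)·0.157895) = −0.75 · ln(0.789473) = −0.75 · (-0.236390) = 0.1773.

0.1773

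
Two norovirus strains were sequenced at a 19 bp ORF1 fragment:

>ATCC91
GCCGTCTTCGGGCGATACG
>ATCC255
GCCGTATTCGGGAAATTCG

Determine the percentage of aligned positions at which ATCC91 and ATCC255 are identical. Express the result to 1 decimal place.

Differing sites — 6:C/A; 13:C/A; 14:G/A; 17:A/T.
15 of the 19 sites match, so the percent identity is 15/19 × 100 = 78.9%.

78.9%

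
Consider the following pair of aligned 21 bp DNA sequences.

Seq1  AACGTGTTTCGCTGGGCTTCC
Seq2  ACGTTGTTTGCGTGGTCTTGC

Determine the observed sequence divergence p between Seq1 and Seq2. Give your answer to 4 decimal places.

0.3810

The sequences differ at positions 2 (A/C), 3 (C/G), 4 (G/T), 10 (C/G), 11 (G/C), 12 (C/G), 16 (G/T), 20 (C/G).
There are 8 differences over 21 sites, so p = 8/21 = 0.3810.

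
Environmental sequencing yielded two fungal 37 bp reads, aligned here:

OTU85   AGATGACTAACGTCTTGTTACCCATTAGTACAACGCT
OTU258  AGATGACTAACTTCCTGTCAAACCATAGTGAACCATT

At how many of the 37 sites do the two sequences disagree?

The sequences differ at positions 12 (G/T), 15 (T/C), 19 (T/C), 21 (C/A), 22 (C/A), 24 (A/C), 25 (T/A), 30 (A/G), 31 (C/A), 33 (A/C), 35 (G/A), 36 (C/T).
That gives 12 mismatches out of 37 aligned sites, so the Hamming distance is 12.

12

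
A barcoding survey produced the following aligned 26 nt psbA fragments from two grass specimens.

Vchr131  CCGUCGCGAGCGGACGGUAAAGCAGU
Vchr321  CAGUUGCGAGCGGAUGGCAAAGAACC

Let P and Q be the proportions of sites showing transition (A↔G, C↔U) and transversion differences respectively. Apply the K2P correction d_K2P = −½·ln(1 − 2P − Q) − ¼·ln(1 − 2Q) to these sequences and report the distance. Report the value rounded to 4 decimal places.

Mismatches occur at site 2 (C/A, transversion), site 5 (C/U, transition), site 15 (C/U, transition), site 18 (U/C, transition), site 23 (C/A, transversion), site 25 (G/C, transversion), site 26 (U/C, transition).
Of the 7 differences, 4 transitions and 3 transversions over 26 sites: P = 4/26 = 0.153846, Q = 3/26 = 0.115385.
d = −0.5·ln(0.576923) − 0.25·ln(0.769230) = −0.5·(-0.550046) − 0.25·(-0.262365) = 0.3406.

0.3406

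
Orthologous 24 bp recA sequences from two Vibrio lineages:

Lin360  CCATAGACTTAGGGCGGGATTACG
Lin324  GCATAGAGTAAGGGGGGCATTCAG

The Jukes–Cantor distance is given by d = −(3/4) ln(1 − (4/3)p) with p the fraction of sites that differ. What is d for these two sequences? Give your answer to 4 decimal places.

Mismatches occur at site 1 (C/G), site 8 (C/G), site 10 (T/A), site 15 (C/G), site 18 (G/C), site 22 (A/C), site 23 (C/A).
p = 7/24 = 0.291667.
d = −0.75 · ln(1 − (4/3)·0.291667) = −0.75 · ln(0.611111) = −0.75 · (-0.492477) = 0.3694.

0.3694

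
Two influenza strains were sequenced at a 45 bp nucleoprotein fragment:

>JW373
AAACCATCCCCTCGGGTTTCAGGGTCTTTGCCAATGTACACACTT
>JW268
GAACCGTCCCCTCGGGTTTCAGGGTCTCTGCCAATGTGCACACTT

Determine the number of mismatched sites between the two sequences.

4

The sequences differ at positions 1 (A/G), 6 (A/G), 28 (T/C), 38 (A/G).
That gives 4 mismatches out of 45 aligned sites, so the Hamming distance is 4.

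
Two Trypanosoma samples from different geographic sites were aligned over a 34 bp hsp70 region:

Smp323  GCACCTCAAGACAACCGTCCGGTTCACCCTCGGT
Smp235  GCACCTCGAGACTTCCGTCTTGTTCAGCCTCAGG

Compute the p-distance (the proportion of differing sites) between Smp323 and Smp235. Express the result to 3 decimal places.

The sequences differ at positions 8 (A/G), 13 (A/T), 14 (A/T), 20 (C/T), 21 (G/T), 27 (C/G), 32 (G/A), 34 (T/G).
There are 8 differences over 34 sites, so p = 8/34 = 0.235.

0.235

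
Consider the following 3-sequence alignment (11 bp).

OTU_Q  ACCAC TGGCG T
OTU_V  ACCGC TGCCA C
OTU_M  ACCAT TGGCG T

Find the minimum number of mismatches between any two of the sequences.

1

Pairwise Hamming distances:
  OTU_Q vs OTU_V: 4
  OTU_Q vs OTU_M: 1
  OTU_V vs OTU_M: 5
The smallest is 1, between OTU_Q and OTU_M.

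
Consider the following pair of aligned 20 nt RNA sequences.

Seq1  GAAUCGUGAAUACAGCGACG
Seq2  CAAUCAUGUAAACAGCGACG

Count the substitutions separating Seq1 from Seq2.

4

The sequences differ at positions 1 (G/C), 6 (G/A), 9 (A/U), 11 (U/A).
That gives 4 mismatches out of 20 aligned sites, so the Hamming distance is 4.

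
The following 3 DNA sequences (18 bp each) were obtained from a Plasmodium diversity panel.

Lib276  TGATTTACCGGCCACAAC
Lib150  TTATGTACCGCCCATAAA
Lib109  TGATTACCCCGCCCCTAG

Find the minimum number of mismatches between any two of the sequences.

5

Pairwise Hamming distances:
  Lib276 vs Lib150: 5
  Lib276 vs Lib109: 6
  Lib150 vs Lib109: 10
The smallest is 5, between Lib276 and Lib150.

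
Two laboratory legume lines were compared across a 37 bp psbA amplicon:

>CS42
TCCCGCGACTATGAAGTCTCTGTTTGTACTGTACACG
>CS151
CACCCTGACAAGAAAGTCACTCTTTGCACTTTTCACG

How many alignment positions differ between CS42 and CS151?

The sequences differ at positions 1 (T/C), 2 (C/A), 5 (G/C), 6 (C/T), 10 (T/A), 12 (T/G), 13 (G/A), 19 (T/A), 22 (G/C), 27 (T/C), 31 (G/T), 33 (A/T).
That gives 12 mismatches out of 37 aligned sites, so the Hamming distance is 12.

12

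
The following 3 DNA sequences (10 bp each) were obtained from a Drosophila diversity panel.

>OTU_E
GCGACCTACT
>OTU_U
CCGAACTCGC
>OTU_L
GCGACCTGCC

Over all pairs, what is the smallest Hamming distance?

2

Pairwise Hamming distances:
  OTU_E vs OTU_U: 5
  OTU_E vs OTU_L: 2
  OTU_U vs OTU_L: 4
The smallest is 2, between OTU_E and OTU_L.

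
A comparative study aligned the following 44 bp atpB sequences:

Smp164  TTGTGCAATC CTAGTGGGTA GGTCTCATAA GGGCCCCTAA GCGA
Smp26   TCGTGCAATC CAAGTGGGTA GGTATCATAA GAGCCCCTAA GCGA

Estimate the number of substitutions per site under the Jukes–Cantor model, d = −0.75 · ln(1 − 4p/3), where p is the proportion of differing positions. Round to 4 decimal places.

0.0969

Differing sites — 2:T/C; 12:T/A; 24:C/A; 32:G/A.
p = 4/44 = 0.090909.
d = −0.75 · ln(1 − (4/3)·0.090909) = −0.75 · ln(0.878788) = −0.75 · (-0.129212) = 0.0969.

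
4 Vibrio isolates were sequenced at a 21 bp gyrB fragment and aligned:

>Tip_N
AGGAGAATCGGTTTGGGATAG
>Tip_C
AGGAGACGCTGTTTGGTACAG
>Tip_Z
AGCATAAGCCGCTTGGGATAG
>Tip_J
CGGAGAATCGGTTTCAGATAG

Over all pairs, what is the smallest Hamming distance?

3

Pairwise Hamming distances:
  Tip_N vs Tip_C: 5
  Tip_N vs Tip_Z: 5
  Tip_N vs Tip_J: 3
  Tip_C vs Tip_Z: 7
  Tip_C vs Tip_J: 8
  Tip_Z vs Tip_J: 8
The smallest is 3, between Tip_N and Tip_J.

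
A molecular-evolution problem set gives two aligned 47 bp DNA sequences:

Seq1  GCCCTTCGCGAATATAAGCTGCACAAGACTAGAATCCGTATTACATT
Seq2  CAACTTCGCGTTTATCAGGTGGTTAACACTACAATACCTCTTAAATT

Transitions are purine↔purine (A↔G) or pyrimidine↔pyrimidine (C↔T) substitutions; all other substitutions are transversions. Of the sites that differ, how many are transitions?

The sequences differ at positions 1 (G/C, transversion), 2 (C/A, transversion), 3 (C/A, transversion), 11 (A/T, transversion), 12 (A/T, transversion), 16 (A/C, transversion), 19 (C/G, transversion), 22 (C/G, transversion), 23 (A/T, transversion), 24 (C/T, transition), 27 (G/C, transversion), 32 (G/C, transversion), 36 (C/A, transversion), 38 (G/C, transversion), 40 (A/C, transversion), 44 (C/A, transversion).
Of the 16 differences, 1 transition and 15 transversions, so the answer is 1.

1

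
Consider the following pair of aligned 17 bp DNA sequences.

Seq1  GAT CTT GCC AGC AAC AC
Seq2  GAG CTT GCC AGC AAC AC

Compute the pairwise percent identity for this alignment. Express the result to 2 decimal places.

94.12%

Differing sites — 3:T/G.
16 of the 17 sites match, so the percent identity is 16/17 × 100 = 94.12%.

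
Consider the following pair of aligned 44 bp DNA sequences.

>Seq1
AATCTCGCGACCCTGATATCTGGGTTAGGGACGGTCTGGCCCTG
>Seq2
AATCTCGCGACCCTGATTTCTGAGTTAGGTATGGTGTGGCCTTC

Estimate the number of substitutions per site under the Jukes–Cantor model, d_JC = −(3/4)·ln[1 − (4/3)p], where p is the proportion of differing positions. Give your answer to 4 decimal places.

0.1788

The sequences differ at positions 18 (A/T), 23 (G/A), 30 (G/T), 32 (C/T), 36 (C/G), 42 (C/T), 44 (G/C).
p = 7/44 = 0.159091.
d = −0.75 · ln(1 − (4/3)·0.159091) = −0.75 · ln(0.787879) = −0.75 · (-0.238411) = 0.1788.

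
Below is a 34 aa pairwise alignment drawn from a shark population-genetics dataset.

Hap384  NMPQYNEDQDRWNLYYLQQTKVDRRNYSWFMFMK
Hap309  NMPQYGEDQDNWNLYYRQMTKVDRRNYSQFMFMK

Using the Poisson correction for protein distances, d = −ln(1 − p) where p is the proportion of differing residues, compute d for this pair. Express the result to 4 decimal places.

Mismatches occur at site 6 (N/G), site 11 (R/N), site 17 (L/R), site 19 (Q/M), site 29 (W/Q).
p = 5/34 = 0.147059.
d = −ln(1 − 0.147059) = −ln(0.852941) = 0.1591.

0.1591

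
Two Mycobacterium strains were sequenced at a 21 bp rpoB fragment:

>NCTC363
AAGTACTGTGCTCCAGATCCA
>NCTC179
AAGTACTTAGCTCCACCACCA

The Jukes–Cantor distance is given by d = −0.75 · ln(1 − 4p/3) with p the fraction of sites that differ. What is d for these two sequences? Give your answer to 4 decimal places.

Differing sites — 8:G/T; 9:T/A; 16:G/C; 17:A/C; 18:T/A.
p = 5/21 = 0.238095.
d = −0.75 · ln(1 − (4/3)·0.238095) = −0.75 · ln(0.682540) = −0.75 · (-0.381934) = 0.2865.

0.2865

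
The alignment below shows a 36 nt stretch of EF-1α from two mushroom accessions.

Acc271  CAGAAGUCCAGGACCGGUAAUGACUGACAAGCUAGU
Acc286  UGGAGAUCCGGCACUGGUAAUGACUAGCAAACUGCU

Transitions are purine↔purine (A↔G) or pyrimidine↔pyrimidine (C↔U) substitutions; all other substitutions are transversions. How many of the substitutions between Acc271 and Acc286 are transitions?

10

Mismatches occur at site 1 (C↔U, transition), site 2 (A↔G, transition), site 5 (A↔G, transition), site 6 (G↔A, transition), site 10 (A↔G, transition), site 12 (G↔C, transversion), site 15 (C↔U, transition), site 26 (G↔A, transition), site 27 (A↔G, transition), site 31 (G↔A, transition), site 34 (A↔G, transition), site 35 (G↔C, transversion).
Of the 12 differences, 10 transitions and 2 transversions, so the answer is 10.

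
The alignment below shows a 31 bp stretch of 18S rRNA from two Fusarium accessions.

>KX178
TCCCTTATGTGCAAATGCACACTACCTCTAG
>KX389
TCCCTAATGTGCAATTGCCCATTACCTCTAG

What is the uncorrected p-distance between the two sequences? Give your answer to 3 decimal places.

Mismatches occur at site 6 (T/A), site 15 (A/T), site 19 (A/C), site 22 (C/T).
There are 4 differences over 31 sites, so p = 4/31 = 0.129.

0.129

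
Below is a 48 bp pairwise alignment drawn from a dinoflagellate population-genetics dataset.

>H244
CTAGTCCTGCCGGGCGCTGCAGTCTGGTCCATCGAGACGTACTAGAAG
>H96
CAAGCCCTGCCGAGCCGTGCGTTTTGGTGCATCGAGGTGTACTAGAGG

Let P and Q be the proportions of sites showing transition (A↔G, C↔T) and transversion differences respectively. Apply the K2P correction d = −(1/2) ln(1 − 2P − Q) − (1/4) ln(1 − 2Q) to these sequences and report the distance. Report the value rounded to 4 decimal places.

Mismatches occur at site 2 (T→A, transversion), site 5 (T→C, transition), site 13 (G→A, transition), site 16 (G→C, transversion), site 17 (C→G, transversion), site 21 (A→G, transition), site 22 (G→T, transversion), site 24 (C→T, transition), site 29 (C→G, transversion), site 37 (A→G, transition), site 38 (C→T, transition), site 47 (A→G, transition).
Of the 12 differences, 7 transitions and 5 transversions over 48 sites: P = 7/48 = 0.145833, Q = 5/48 = 0.104167.
d = −0.5·ln(0.604167) − 0.25·ln(0.791666) = −0.5·(-0.503905) − 0.25·(-0.233616) = 0.3104.

0.3104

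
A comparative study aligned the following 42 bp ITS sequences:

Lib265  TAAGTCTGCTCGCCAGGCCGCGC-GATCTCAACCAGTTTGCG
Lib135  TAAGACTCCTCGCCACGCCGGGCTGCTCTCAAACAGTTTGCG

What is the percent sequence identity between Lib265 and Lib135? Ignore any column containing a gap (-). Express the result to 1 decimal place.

85.4%

Excluding the 1 gap column leaves 41 comparable sites.
Mismatches occur at site 5 (T/A), site 8 (G/C), site 16 (G/C), site 21 (C/G), site 26 (A/C), site 33 (C/A).
35 of the 41 comparable sites match, so the percent identity is 35/41 × 100 = 85.4%.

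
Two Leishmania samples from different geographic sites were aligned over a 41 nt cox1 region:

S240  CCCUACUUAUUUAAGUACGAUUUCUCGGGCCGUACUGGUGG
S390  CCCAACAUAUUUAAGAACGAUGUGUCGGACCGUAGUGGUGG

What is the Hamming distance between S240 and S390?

The sequences differ at positions 4 (U/A), 7 (U/A), 16 (U/A), 22 (U/G), 24 (C/G), 29 (G/A), 35 (C/G).
That gives 7 mismatches out of 41 aligned sites, so the Hamming distance is 7.

7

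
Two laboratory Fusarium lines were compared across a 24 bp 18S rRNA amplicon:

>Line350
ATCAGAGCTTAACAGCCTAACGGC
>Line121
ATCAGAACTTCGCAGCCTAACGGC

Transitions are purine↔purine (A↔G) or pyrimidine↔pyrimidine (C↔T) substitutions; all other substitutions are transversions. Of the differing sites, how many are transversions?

1

Mismatches occur at site 7 (G→A, transition), site 11 (A→C, transversion), site 12 (A→G, transition).
Of the 3 differences, 2 transitions and 1 transversion, so the answer is 1.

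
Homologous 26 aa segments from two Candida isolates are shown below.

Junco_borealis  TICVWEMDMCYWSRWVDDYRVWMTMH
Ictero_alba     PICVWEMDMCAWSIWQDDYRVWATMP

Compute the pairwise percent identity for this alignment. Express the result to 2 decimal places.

76.92%

The sequences differ at positions 1 (T/P), 11 (Y/A), 14 (R/I), 16 (V/Q), 23 (M/A), 26 (H/P).
20 of the 26 sites match, so the percent identity is 20/26 × 100 = 76.92%.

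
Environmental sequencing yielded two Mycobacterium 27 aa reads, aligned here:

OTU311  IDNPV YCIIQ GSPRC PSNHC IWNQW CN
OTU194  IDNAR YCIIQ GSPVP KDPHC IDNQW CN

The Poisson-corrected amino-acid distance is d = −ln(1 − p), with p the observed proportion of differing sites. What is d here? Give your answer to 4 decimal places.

The sequences differ at positions 4 (P/A), 5 (V/R), 14 (R/V), 15 (C/P), 16 (P/K), 17 (S/D), 18 (N/P), 22 (W/D).
p = 8/27 = 0.296296.
d = −ln(1 − 0.296296) = −ln(0.703704) = 0.3514.

0.3514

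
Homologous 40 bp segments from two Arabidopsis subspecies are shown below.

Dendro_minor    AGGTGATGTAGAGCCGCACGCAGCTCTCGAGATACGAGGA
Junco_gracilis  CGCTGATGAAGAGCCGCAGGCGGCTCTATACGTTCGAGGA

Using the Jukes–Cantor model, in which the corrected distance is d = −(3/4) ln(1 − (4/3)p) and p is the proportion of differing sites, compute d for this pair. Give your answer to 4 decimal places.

Differing sites — 1:A/C; 3:G/C; 9:T/A; 19:C/G; 22:A/G; 28:C/A; 29:G/T; 31:G/C; 32:A/G; 34:A/T.
p = 10/40 = 0.250000.
d = −0.75 · ln(1 − (4/3)·0.250000) = −0.75 · ln(0.666667) = −0.75 · (-0.405465) = 0.3041.

0.3041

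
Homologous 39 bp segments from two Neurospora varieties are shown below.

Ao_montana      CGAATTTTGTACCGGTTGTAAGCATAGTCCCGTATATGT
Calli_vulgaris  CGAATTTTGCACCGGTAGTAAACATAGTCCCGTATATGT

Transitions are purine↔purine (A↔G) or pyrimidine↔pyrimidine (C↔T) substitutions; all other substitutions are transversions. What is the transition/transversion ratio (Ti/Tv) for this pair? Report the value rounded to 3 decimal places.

2.000

Mismatches occur at site 10 (T→C, transition), site 17 (T→A, transversion), site 22 (G→A, transition).
Of the 3 differences, 2 transitions and 1 transversion, so Ti/Tv = 2/1 = 2.000.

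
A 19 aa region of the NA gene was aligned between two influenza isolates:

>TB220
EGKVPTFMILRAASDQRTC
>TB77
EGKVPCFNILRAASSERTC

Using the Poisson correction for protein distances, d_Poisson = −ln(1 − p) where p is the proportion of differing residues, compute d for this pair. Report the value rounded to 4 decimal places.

0.2364

Differing sites — 6:T/C; 8:M/N; 15:D/S; 16:Q/E.
p = 4/19 = 0.210526.
d = −ln(1 − 0.210526) = −ln(0.789474) = 0.2364.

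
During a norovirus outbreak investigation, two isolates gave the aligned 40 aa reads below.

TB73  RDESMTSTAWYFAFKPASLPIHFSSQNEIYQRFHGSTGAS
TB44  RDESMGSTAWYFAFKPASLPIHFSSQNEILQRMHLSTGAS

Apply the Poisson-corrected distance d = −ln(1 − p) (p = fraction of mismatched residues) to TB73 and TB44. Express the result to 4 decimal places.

Mismatches occur at site 6 (T→G), site 30 (Y→L), site 33 (F→M), site 35 (G→L).
p = 4/40 = 0.100000.
d = −ln(1 − 0.100000) = −ln(0.900000) = 0.1054.

0.1054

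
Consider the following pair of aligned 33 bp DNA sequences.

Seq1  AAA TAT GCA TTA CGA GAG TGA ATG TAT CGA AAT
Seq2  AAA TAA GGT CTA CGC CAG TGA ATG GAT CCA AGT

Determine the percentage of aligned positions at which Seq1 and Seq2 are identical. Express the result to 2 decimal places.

72.73%

Mismatches occur at site 6 (T→A), site 8 (C→G), site 9 (A→T), site 10 (T→C), site 15 (A→C), site 16 (G→C), site 25 (T→G), site 29 (G→C), site 32 (A→G).
24 of the 33 sites match, so the percent identity is 24/33 × 100 = 72.73%.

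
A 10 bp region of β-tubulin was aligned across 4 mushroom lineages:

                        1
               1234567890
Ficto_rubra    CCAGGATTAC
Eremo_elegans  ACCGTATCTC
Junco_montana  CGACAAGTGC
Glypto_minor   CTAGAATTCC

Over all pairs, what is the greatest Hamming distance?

Pairwise Hamming distances:
  Ficto_rubra vs Eremo_elegans: 5
  Ficto_rubra vs Junco_montana: 5
  Ficto_rubra vs Glypto_minor: 3
  Eremo_elegans vs Junco_montana: 8
  Eremo_elegans vs Glypto_minor: 6
  Junco_montana vs Glypto_minor: 4
The largest is 8, between Eremo_elegans and Junco_montana.

8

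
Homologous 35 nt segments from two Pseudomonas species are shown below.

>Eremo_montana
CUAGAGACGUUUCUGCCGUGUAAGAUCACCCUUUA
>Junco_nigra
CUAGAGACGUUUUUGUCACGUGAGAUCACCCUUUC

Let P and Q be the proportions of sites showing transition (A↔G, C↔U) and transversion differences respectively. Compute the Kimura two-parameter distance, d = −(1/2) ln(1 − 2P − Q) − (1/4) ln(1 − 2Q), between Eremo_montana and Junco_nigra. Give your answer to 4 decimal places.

0.2034

The sequences differ at positions 13 (C/U, transition), 16 (C/U, transition), 18 (G/A, transition), 19 (U/C, transition), 22 (A/G, transition), 35 (A/C, transversion).
Of the 6 differences, 5 transitions and 1 transversion over 35 sites: P = 5/35 = 0.142857, Q = 1/35 = 0.028571.
d = −0.5·ln(0.685715) − 0.25·ln(0.942858) = −0.5·(-0.377293) − 0.25·(-0.058840) = 0.2034.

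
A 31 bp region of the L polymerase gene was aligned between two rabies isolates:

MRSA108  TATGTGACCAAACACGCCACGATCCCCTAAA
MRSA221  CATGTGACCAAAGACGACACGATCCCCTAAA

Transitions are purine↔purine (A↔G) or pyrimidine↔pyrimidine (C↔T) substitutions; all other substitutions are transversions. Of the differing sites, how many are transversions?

2

Mismatches occur at site 1 (T→C, transition), site 13 (C→G, transversion), site 17 (C→A, transversion).
Of the 3 differences, 1 transition and 2 transversions, so the answer is 2.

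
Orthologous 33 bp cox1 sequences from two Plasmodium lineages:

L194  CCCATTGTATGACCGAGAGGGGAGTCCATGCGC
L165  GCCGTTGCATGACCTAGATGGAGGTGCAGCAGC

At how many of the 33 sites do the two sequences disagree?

The sequences differ at positions 1 (C/G), 4 (A/G), 8 (T/C), 15 (G/T), 19 (G/T), 22 (G/A), 23 (A/G), 26 (C/G), 29 (T/G), 30 (G/C), 31 (C/A).
That gives 11 mismatches out of 33 aligned sites, so the Hamming distance is 11.

11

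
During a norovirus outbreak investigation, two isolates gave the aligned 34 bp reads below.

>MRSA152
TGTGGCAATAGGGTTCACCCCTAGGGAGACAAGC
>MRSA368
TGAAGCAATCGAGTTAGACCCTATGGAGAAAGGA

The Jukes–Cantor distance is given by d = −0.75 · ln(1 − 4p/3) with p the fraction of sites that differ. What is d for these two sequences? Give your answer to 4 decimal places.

Mismatches occur at site 3 (T↔A), site 4 (G↔A), site 10 (A↔C), site 12 (G↔A), site 16 (C↔A), site 17 (A↔G), site 18 (C↔A), site 24 (G↔T), site 30 (C↔A), site 32 (A↔G), site 34 (C↔A).
p = 11/34 = 0.323529.
d = −0.75 · ln(1 − (4/3)·0.323529) = −0.75 · ln(0.568628) = −0.75 · (-0.564529) = 0.4234.

0.4234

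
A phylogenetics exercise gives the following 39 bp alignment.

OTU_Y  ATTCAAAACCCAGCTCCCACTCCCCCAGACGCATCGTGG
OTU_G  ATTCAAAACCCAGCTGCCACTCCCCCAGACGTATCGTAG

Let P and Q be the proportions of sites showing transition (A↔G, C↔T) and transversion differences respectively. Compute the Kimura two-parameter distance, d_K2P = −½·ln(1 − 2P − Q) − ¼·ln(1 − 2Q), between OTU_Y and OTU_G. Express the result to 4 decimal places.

0.0818

Differing sites — 16:C/G (Tv); 32:C/T (Ti); 38:G/A (Ti).
Of the 3 differences, 2 transitions and 1 transversion over 39 sites: P = 2/39 = 0.051282, Q = 1/39 = 0.025641.
d = −0.5·ln(0.871795) − 0.25·ln(0.948718) = −0.5·(-0.137201) − 0.25·(-0.052644) = 0.0818.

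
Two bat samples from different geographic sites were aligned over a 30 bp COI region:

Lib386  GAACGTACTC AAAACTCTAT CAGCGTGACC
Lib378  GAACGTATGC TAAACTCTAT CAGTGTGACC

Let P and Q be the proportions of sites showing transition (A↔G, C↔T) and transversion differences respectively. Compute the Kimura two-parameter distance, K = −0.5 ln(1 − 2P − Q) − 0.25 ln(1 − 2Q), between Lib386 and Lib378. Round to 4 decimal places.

Differing sites — 8:C/T (Ti); 9:T/G (Tv); 11:A/T (Tv); 24:C/T (Ti).
Of the 4 differences, 2 transitions and 2 transversions over 30 sites: P = 2/30 = 0.066667, Q = 2/30 = 0.066667.
d = −0.5·ln(0.799999) − 0.25·ln(0.866666) = −0.5·(-0.223145) − 0.25·(-0.143102) = 0.1473.

0.1473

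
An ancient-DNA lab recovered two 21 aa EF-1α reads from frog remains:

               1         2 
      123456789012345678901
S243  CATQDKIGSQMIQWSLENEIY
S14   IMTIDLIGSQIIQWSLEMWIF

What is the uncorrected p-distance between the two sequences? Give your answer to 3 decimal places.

Mismatches occur at site 1 (C→I), site 2 (A→M), site 4 (Q→I), site 6 (K→L), site 11 (M→I), site 18 (N→M), site 19 (E→W), site 21 (Y→F).
There are 8 differences over 21 sites, so p = 8/21 = 0.381.

0.381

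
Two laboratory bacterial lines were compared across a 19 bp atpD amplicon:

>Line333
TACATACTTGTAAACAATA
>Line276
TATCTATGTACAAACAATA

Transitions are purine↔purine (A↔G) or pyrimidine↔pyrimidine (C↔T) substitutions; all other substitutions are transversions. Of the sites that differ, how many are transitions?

Differing sites — 3:C/T (Ti); 4:A/C (Tv); 7:C/T (Ti); 8:T/G (Tv); 10:G/A (Ti); 11:T/C (Ti).
Of the 6 differences, 4 transitions and 2 transversions, so the answer is 4.

4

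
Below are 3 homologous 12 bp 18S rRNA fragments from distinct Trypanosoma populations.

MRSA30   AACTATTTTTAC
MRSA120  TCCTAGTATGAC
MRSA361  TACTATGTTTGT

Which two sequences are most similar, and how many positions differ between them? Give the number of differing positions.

4

Pairwise Hamming distances:
  MRSA30 vs MRSA120: 5
  MRSA30 vs MRSA361: 4
  MRSA120 vs MRSA361: 7
The smallest is 4, between MRSA30 and MRSA361.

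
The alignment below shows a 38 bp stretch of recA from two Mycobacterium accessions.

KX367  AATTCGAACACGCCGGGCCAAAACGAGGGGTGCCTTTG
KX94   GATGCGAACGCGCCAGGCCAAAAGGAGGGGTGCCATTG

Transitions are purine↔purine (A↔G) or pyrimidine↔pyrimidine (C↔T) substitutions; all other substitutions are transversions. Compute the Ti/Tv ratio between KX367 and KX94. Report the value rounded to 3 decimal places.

Mismatches occur at site 1 (A↔G, transition), site 4 (T↔G, transversion), site 10 (A↔G, transition), site 15 (G↔A, transition), site 24 (C↔G, transversion), site 35 (T↔A, transversion).
Of the 6 differences, 3 transitions and 3 transversions, so Ti/Tv = 3/3 = 1.000.

1.000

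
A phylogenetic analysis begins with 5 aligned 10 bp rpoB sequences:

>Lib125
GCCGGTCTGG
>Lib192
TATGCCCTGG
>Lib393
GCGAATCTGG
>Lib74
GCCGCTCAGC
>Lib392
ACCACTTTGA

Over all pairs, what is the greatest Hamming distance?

7

Pairwise Hamming distances:
  Lib125 vs Lib192: 5
  Lib125 vs Lib393: 3
  Lib125 vs Lib74: 3
  Lib125 vs Lib392: 5
  Lib192 vs Lib393: 6
  Lib192 vs Lib74: 6
  Lib192 vs Lib392: 7
  Lib393 vs Lib74: 5
  Lib393 vs Lib392: 5
  Lib74 vs Lib392: 5
The largest is 7, between Lib192 and Lib392.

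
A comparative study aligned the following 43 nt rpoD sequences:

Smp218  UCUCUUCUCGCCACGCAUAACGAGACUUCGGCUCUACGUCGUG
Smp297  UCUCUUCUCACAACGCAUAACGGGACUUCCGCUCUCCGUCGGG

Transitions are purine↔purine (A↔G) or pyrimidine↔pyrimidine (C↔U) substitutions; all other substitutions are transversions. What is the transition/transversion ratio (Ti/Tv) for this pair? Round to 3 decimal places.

0.500

The sequences differ at positions 10 (G/A, transition), 12 (C/A, transversion), 23 (A/G, transition), 30 (G/C, transversion), 36 (A/C, transversion), 42 (U/G, transversion).
Of the 6 differences, 2 transitions and 4 transversions, so Ti/Tv = 2/4 = 0.500.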